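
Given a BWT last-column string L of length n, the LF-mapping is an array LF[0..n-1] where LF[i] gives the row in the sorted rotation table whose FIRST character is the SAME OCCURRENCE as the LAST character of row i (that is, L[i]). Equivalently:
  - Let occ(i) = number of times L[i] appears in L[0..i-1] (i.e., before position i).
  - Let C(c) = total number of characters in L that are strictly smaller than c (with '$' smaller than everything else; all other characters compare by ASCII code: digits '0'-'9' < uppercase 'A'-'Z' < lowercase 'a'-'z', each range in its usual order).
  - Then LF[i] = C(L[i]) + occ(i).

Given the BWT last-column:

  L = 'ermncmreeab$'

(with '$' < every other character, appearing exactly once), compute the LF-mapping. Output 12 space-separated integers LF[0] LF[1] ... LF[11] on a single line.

Answer: 4 10 7 9 3 8 11 5 6 1 2 0

Derivation:
Char counts: '$':1, 'a':1, 'b':1, 'c':1, 'e':3, 'm':2, 'n':1, 'r':2
C (first-col start): C('$')=0, C('a')=1, C('b')=2, C('c')=3, C('e')=4, C('m')=7, C('n')=9, C('r')=10
L[0]='e': occ=0, LF[0]=C('e')+0=4+0=4
L[1]='r': occ=0, LF[1]=C('r')+0=10+0=10
L[2]='m': occ=0, LF[2]=C('m')+0=7+0=7
L[3]='n': occ=0, LF[3]=C('n')+0=9+0=9
L[4]='c': occ=0, LF[4]=C('c')+0=3+0=3
L[5]='m': occ=1, LF[5]=C('m')+1=7+1=8
L[6]='r': occ=1, LF[6]=C('r')+1=10+1=11
L[7]='e': occ=1, LF[7]=C('e')+1=4+1=5
L[8]='e': occ=2, LF[8]=C('e')+2=4+2=6
L[9]='a': occ=0, LF[9]=C('a')+0=1+0=1
L[10]='b': occ=0, LF[10]=C('b')+0=2+0=2
L[11]='$': occ=0, LF[11]=C('$')+0=0+0=0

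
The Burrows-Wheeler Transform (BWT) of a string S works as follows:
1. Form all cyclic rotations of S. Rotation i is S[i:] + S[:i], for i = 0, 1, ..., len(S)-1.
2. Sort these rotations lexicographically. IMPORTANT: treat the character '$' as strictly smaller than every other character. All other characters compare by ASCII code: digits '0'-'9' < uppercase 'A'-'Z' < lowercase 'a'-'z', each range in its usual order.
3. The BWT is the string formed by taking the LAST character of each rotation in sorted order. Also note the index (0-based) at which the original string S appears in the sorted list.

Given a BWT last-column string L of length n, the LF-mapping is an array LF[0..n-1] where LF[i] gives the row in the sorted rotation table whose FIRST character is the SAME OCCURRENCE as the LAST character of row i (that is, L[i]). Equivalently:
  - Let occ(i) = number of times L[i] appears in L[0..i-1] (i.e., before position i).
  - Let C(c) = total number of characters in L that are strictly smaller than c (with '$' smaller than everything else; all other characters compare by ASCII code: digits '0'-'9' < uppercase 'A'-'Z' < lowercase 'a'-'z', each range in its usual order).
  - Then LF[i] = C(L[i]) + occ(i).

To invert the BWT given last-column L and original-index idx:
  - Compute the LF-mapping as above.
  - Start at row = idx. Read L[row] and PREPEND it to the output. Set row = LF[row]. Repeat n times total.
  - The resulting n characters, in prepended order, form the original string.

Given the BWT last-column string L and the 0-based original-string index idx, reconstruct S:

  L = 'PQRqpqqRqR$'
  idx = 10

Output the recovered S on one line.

Answer: qqRqpRqRQP$

Derivation:
LF mapping: 1 2 3 7 6 8 9 4 10 5 0
Walk LF starting at row 10, prepending L[row]:
  step 1: row=10, L[10]='$', prepend. Next row=LF[10]=0
  step 2: row=0, L[0]='P', prepend. Next row=LF[0]=1
  step 3: row=1, L[1]='Q', prepend. Next row=LF[1]=2
  step 4: row=2, L[2]='R', prepend. Next row=LF[2]=3
  step 5: row=3, L[3]='q', prepend. Next row=LF[3]=7
  step 6: row=7, L[7]='R', prepend. Next row=LF[7]=4
  step 7: row=4, L[4]='p', prepend. Next row=LF[4]=6
  step 8: row=6, L[6]='q', prepend. Next row=LF[6]=9
  step 9: row=9, L[9]='R', prepend. Next row=LF[9]=5
  step 10: row=5, L[5]='q', prepend. Next row=LF[5]=8
  step 11: row=8, L[8]='q', prepend. Next row=LF[8]=10
Reversed output: qqRqpRqRQP$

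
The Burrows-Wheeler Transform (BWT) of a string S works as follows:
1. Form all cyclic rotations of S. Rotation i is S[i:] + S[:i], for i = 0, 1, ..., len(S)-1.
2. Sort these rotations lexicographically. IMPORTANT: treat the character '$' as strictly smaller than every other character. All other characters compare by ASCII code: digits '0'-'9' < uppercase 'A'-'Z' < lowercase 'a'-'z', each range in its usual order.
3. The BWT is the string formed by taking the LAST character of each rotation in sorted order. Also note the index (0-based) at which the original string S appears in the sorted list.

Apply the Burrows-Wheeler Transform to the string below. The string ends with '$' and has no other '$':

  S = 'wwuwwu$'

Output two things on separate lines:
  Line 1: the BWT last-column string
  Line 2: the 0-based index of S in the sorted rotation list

Answer: uwwwwu$
6

Derivation:
All 7 rotations (rotation i = S[i:]+S[:i]):
  rot[0] = wwuwwu$
  rot[1] = wuwwu$w
  rot[2] = uwwu$ww
  rot[3] = wwu$wwu
  rot[4] = wu$wwuw
  rot[5] = u$wwuww
  rot[6] = $wwuwwu
Sorted (with $ < everything):
  sorted[0] = $wwuwwu  (last char: 'u')
  sorted[1] = u$wwuww  (last char: 'w')
  sorted[2] = uwwu$ww  (last char: 'w')
  sorted[3] = wu$wwuw  (last char: 'w')
  sorted[4] = wuwwu$w  (last char: 'w')
  sorted[5] = wwu$wwu  (last char: 'u')
  sorted[6] = wwuwwu$  (last char: '$')
Last column: uwwwwu$
Original string S is at sorted index 6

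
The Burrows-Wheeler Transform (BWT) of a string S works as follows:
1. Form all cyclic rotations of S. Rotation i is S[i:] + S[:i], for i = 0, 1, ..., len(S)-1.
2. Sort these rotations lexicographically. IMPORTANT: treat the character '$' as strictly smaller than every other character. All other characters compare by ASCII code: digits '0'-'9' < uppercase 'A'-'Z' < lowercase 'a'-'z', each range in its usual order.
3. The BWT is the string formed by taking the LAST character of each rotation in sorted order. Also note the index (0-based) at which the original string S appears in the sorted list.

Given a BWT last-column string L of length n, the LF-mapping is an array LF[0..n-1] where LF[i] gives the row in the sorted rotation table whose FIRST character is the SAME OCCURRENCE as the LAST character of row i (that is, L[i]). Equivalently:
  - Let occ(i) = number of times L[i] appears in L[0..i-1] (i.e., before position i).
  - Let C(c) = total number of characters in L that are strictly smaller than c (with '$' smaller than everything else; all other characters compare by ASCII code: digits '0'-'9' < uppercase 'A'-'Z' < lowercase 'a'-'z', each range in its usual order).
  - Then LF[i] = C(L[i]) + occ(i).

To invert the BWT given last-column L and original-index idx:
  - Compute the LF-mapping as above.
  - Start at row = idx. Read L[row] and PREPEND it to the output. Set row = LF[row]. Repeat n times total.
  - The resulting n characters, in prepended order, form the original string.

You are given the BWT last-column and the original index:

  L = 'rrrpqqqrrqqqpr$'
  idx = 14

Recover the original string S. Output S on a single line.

Answer: rrqrprqrpqqqqr$

Derivation:
LF mapping: 9 10 11 1 3 4 5 12 13 6 7 8 2 14 0
Walk LF starting at row 14, prepending L[row]:
  step 1: row=14, L[14]='$', prepend. Next row=LF[14]=0
  step 2: row=0, L[0]='r', prepend. Next row=LF[0]=9
  step 3: row=9, L[9]='q', prepend. Next row=LF[9]=6
  step 4: row=6, L[6]='q', prepend. Next row=LF[6]=5
  step 5: row=5, L[5]='q', prepend. Next row=LF[5]=4
  step 6: row=4, L[4]='q', prepend. Next row=LF[4]=3
  step 7: row=3, L[3]='p', prepend. Next row=LF[3]=1
  step 8: row=1, L[1]='r', prepend. Next row=LF[1]=10
  step 9: row=10, L[10]='q', prepend. Next row=LF[10]=7
  step 10: row=7, L[7]='r', prepend. Next row=LF[7]=12
  step 11: row=12, L[12]='p', prepend. Next row=LF[12]=2
  step 12: row=2, L[2]='r', prepend. Next row=LF[2]=11
  step 13: row=11, L[11]='q', prepend. Next row=LF[11]=8
  step 14: row=8, L[8]='r', prepend. Next row=LF[8]=13
  step 15: row=13, L[13]='r', prepend. Next row=LF[13]=14
Reversed output: rrqrprqrpqqqqr$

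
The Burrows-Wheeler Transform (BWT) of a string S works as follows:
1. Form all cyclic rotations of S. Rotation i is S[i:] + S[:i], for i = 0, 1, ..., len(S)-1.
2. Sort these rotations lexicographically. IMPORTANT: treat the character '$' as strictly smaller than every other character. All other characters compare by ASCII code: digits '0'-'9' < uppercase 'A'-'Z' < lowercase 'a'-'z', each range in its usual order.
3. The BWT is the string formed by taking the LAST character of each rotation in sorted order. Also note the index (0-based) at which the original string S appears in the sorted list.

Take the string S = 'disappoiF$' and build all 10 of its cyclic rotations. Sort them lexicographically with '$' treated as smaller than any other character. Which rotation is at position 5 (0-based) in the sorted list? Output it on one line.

Answer: isappoiF$d

Derivation:
All 10 rotations (rotation i = S[i:]+S[:i]):
  rot[0] = disappoiF$
  rot[1] = isappoiF$d
  rot[2] = sappoiF$di
  rot[3] = appoiF$dis
  rot[4] = ppoiF$disa
  rot[5] = poiF$disap
  rot[6] = oiF$disapp
  rot[7] = iF$disappo
  rot[8] = F$disappoi
  rot[9] = $disappoiF
Sorted (with $ < everything):
  sorted[0] = $disappoiF
  sorted[1] = F$disappoi
  sorted[2] = appoiF$dis
  sorted[3] = disappoiF$
  sorted[4] = iF$disappo
  sorted[5] = isappoiF$d
  sorted[6] = oiF$disapp
  sorted[7] = poiF$disap
  sorted[8] = ppoiF$disa
  sorted[9] = sappoiF$di
sorted[5] = isappoiF$d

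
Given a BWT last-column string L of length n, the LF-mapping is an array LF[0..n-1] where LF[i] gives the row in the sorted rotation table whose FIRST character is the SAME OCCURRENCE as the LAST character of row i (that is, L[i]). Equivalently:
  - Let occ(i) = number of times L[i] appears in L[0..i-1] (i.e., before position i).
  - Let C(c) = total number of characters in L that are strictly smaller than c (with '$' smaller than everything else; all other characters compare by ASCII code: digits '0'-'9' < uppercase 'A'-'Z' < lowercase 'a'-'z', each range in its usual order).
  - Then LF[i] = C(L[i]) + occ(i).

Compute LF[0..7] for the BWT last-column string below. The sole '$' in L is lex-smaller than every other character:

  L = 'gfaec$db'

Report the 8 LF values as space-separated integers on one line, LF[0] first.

Char counts: '$':1, 'a':1, 'b':1, 'c':1, 'd':1, 'e':1, 'f':1, 'g':1
C (first-col start): C('$')=0, C('a')=1, C('b')=2, C('c')=3, C('d')=4, C('e')=5, C('f')=6, C('g')=7
L[0]='g': occ=0, LF[0]=C('g')+0=7+0=7
L[1]='f': occ=0, LF[1]=C('f')+0=6+0=6
L[2]='a': occ=0, LF[2]=C('a')+0=1+0=1
L[3]='e': occ=0, LF[3]=C('e')+0=5+0=5
L[4]='c': occ=0, LF[4]=C('c')+0=3+0=3
L[5]='$': occ=0, LF[5]=C('$')+0=0+0=0
L[6]='d': occ=0, LF[6]=C('d')+0=4+0=4
L[7]='b': occ=0, LF[7]=C('b')+0=2+0=2

Answer: 7 6 1 5 3 0 4 2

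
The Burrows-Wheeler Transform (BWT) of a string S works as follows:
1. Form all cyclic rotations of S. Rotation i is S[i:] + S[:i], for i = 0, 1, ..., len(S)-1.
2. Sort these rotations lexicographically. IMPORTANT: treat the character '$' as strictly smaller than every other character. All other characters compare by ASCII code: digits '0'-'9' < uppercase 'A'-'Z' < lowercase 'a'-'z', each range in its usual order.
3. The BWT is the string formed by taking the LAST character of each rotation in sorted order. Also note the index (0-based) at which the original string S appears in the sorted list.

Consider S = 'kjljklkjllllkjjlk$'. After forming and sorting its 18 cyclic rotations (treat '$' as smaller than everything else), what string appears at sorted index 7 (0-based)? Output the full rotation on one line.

All 18 rotations (rotation i = S[i:]+S[:i]):
  rot[0] = kjljklkjllllkjjlk$
  rot[1] = jljklkjllllkjjlk$k
  rot[2] = ljklkjllllkjjlk$kj
  rot[3] = jklkjllllkjjlk$kjl
  rot[4] = klkjllllkjjlk$kjlj
  rot[5] = lkjllllkjjlk$kjljk
  rot[6] = kjllllkjjlk$kjljkl
  rot[7] = jllllkjjlk$kjljklk
  rot[8] = llllkjjlk$kjljklkj
  rot[9] = lllkjjlk$kjljklkjl
  rot[10] = llkjjlk$kjljklkjll
  rot[11] = lkjjlk$kjljklkjlll
  rot[12] = kjjlk$kjljklkjllll
  rot[13] = jjlk$kjljklkjllllk
  rot[14] = jlk$kjljklkjllllkj
  rot[15] = lk$kjljklkjllllkjj
  rot[16] = k$kjljklkjllllkjjl
  rot[17] = $kjljklkjllllkjjlk
Sorted (with $ < everything):
  sorted[0] = $kjljklkjllllkjjlk
  sorted[1] = jjlk$kjljklkjllllk
  sorted[2] = jklkjllllkjjlk$kjl
  sorted[3] = jljklkjllllkjjlk$k
  sorted[4] = jlk$kjljklkjllllkj
  sorted[5] = jllllkjjlk$kjljklk
  sorted[6] = k$kjljklkjllllkjjl
  sorted[7] = kjjlk$kjljklkjllll
  sorted[8] = kjljklkjllllkjjlk$
  sorted[9] = kjllllkjjlk$kjljkl
  sorted[10] = klkjllllkjjlk$kjlj
  sorted[11] = ljklkjllllkjjlk$kj
  sorted[12] = lk$kjljklkjllllkjj
  sorted[13] = lkjjlk$kjljklkjlll
  sorted[14] = lkjllllkjjlk$kjljk
  sorted[15] = llkjjlk$kjljklkjll
  sorted[16] = lllkjjlk$kjljklkjl
  sorted[17] = llllkjjlk$kjljklkj
sorted[7] = kjjlk$kjljklkjllll

Answer: kjjlk$kjljklkjllll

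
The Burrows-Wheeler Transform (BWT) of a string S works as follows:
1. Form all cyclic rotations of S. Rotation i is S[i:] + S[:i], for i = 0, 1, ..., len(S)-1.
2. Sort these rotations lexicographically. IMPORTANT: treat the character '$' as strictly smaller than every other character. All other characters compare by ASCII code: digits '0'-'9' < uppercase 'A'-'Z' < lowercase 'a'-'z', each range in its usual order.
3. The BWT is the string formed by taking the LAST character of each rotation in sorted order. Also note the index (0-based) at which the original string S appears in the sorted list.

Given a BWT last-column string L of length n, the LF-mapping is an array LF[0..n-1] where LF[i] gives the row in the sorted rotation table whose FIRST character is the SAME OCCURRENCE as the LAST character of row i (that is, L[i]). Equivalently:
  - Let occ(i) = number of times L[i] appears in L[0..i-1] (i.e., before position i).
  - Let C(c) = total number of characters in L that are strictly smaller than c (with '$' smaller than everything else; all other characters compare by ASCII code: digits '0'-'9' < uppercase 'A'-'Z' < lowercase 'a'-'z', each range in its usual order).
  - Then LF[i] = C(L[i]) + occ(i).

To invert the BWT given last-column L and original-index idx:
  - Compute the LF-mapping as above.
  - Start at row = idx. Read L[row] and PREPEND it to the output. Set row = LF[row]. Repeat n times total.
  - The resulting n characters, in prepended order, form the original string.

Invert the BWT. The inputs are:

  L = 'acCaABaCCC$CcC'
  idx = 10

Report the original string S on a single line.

Answer: aCBCCccACCaCa$

Derivation:
LF mapping: 9 12 3 10 1 2 11 4 5 6 0 7 13 8
Walk LF starting at row 10, prepending L[row]:
  step 1: row=10, L[10]='$', prepend. Next row=LF[10]=0
  step 2: row=0, L[0]='a', prepend. Next row=LF[0]=9
  step 3: row=9, L[9]='C', prepend. Next row=LF[9]=6
  step 4: row=6, L[6]='a', prepend. Next row=LF[6]=11
  step 5: row=11, L[11]='C', prepend. Next row=LF[11]=7
  step 6: row=7, L[7]='C', prepend. Next row=LF[7]=4
  step 7: row=4, L[4]='A', prepend. Next row=LF[4]=1
  step 8: row=1, L[1]='c', prepend. Next row=LF[1]=12
  step 9: row=12, L[12]='c', prepend. Next row=LF[12]=13
  step 10: row=13, L[13]='C', prepend. Next row=LF[13]=8
  step 11: row=8, L[8]='C', prepend. Next row=LF[8]=5
  step 12: row=5, L[5]='B', prepend. Next row=LF[5]=2
  step 13: row=2, L[2]='C', prepend. Next row=LF[2]=3
  step 14: row=3, L[3]='a', prepend. Next row=LF[3]=10
Reversed output: aCBCCccACCaCa$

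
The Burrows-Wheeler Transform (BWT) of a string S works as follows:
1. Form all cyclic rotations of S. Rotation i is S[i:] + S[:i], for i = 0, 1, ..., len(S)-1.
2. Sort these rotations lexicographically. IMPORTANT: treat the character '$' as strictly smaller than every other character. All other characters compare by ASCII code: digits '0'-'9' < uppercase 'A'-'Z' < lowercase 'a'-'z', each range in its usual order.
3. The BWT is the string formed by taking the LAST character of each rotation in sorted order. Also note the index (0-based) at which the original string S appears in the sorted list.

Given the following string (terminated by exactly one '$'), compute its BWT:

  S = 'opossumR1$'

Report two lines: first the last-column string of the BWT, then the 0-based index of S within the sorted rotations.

All 10 rotations (rotation i = S[i:]+S[:i]):
  rot[0] = opossumR1$
  rot[1] = possumR1$o
  rot[2] = ossumR1$op
  rot[3] = ssumR1$opo
  rot[4] = sumR1$opos
  rot[5] = umR1$oposs
  rot[6] = mR1$opossu
  rot[7] = R1$opossum
  rot[8] = 1$opossumR
  rot[9] = $opossumR1
Sorted (with $ < everything):
  sorted[0] = $opossumR1  (last char: '1')
  sorted[1] = 1$opossumR  (last char: 'R')
  sorted[2] = R1$opossum  (last char: 'm')
  sorted[3] = mR1$opossu  (last char: 'u')
  sorted[4] = opossumR1$  (last char: '$')
  sorted[5] = ossumR1$op  (last char: 'p')
  sorted[6] = possumR1$o  (last char: 'o')
  sorted[7] = ssumR1$opo  (last char: 'o')
  sorted[8] = sumR1$opos  (last char: 's')
  sorted[9] = umR1$oposs  (last char: 's')
Last column: 1Rmu$pooss
Original string S is at sorted index 4

Answer: 1Rmu$pooss
4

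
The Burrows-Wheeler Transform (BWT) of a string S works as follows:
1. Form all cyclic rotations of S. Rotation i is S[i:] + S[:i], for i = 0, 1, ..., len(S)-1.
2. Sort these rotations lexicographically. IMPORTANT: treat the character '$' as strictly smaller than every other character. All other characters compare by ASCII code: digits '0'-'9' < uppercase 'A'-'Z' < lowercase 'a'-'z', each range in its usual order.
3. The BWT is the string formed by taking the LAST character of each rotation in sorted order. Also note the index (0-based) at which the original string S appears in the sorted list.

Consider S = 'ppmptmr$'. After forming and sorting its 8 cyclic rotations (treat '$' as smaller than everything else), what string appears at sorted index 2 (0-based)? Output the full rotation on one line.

All 8 rotations (rotation i = S[i:]+S[:i]):
  rot[0] = ppmptmr$
  rot[1] = pmptmr$p
  rot[2] = mptmr$pp
  rot[3] = ptmr$ppm
  rot[4] = tmr$ppmp
  rot[5] = mr$ppmpt
  rot[6] = r$ppmptm
  rot[7] = $ppmptmr
Sorted (with $ < everything):
  sorted[0] = $ppmptmr
  sorted[1] = mptmr$pp
  sorted[2] = mr$ppmpt
  sorted[3] = pmptmr$p
  sorted[4] = ppmptmr$
  sorted[5] = ptmr$ppm
  sorted[6] = r$ppmptm
  sorted[7] = tmr$ppmp
sorted[2] = mr$ppmpt

Answer: mr$ppmpt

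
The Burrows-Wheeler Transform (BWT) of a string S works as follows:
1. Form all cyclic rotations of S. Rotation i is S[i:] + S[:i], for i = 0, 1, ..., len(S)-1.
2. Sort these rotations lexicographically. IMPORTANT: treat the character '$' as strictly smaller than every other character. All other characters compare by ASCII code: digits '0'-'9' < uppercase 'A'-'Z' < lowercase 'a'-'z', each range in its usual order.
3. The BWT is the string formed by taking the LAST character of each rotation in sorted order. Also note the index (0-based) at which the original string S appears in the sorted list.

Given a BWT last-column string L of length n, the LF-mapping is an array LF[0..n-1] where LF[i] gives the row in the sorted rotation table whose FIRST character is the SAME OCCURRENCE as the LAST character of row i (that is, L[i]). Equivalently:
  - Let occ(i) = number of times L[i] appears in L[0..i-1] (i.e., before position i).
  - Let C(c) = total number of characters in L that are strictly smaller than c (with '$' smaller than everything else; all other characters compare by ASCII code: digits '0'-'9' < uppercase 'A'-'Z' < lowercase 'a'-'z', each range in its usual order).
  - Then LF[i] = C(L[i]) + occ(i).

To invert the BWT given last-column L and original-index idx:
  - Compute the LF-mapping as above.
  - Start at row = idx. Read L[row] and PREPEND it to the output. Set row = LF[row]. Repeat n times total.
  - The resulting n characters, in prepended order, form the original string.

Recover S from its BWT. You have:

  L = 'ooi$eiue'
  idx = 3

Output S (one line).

Answer: ieuoeio$

Derivation:
LF mapping: 5 6 3 0 1 4 7 2
Walk LF starting at row 3, prepending L[row]:
  step 1: row=3, L[3]='$', prepend. Next row=LF[3]=0
  step 2: row=0, L[0]='o', prepend. Next row=LF[0]=5
  step 3: row=5, L[5]='i', prepend. Next row=LF[5]=4
  step 4: row=4, L[4]='e', prepend. Next row=LF[4]=1
  step 5: row=1, L[1]='o', prepend. Next row=LF[1]=6
  step 6: row=6, L[6]='u', prepend. Next row=LF[6]=7
  step 7: row=7, L[7]='e', prepend. Next row=LF[7]=2
  step 8: row=2, L[2]='i', prepend. Next row=LF[2]=3
Reversed output: ieuoeio$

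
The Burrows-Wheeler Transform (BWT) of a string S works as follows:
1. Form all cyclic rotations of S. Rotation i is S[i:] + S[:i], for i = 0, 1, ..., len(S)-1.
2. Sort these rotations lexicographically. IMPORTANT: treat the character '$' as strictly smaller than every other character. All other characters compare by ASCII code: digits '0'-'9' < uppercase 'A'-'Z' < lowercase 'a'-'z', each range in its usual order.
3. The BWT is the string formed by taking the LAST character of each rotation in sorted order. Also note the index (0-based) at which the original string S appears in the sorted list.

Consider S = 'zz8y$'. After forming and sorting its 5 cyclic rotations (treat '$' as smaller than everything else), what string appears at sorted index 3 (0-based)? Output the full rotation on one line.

Answer: z8y$z

Derivation:
All 5 rotations (rotation i = S[i:]+S[:i]):
  rot[0] = zz8y$
  rot[1] = z8y$z
  rot[2] = 8y$zz
  rot[3] = y$zz8
  rot[4] = $zz8y
Sorted (with $ < everything):
  sorted[0] = $zz8y
  sorted[1] = 8y$zz
  sorted[2] = y$zz8
  sorted[3] = z8y$z
  sorted[4] = zz8y$
sorted[3] = z8y$z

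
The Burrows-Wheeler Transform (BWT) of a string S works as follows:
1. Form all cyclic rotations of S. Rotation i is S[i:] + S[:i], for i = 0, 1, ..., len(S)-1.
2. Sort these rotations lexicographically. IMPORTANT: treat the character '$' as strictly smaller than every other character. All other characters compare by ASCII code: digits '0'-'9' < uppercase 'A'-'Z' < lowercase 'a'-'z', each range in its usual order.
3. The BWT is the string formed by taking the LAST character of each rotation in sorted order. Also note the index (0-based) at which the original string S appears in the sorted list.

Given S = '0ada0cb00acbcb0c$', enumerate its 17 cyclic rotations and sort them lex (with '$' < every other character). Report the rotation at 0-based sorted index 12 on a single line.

Answer: c$0ada0cb00acbcb0

Derivation:
All 17 rotations (rotation i = S[i:]+S[:i]):
  rot[0] = 0ada0cb00acbcb0c$
  rot[1] = ada0cb00acbcb0c$0
  rot[2] = da0cb00acbcb0c$0a
  rot[3] = a0cb00acbcb0c$0ad
  rot[4] = 0cb00acbcb0c$0ada
  rot[5] = cb00acbcb0c$0ada0
  rot[6] = b00acbcb0c$0ada0c
  rot[7] = 00acbcb0c$0ada0cb
  rot[8] = 0acbcb0c$0ada0cb0
  rot[9] = acbcb0c$0ada0cb00
  rot[10] = cbcb0c$0ada0cb00a
  rot[11] = bcb0c$0ada0cb00ac
  rot[12] = cb0c$0ada0cb00acb
  rot[13] = b0c$0ada0cb00acbc
  rot[14] = 0c$0ada0cb00acbcb
  rot[15] = c$0ada0cb00acbcb0
  rot[16] = $0ada0cb00acbcb0c
Sorted (with $ < everything):
  sorted[0] = $0ada0cb00acbcb0c
  sorted[1] = 00acbcb0c$0ada0cb
  sorted[2] = 0acbcb0c$0ada0cb0
  sorted[3] = 0ada0cb00acbcb0c$
  sorted[4] = 0c$0ada0cb00acbcb
  sorted[5] = 0cb00acbcb0c$0ada
  sorted[6] = a0cb00acbcb0c$0ad
  sorted[7] = acbcb0c$0ada0cb00
  sorted[8] = ada0cb00acbcb0c$0
  sorted[9] = b00acbcb0c$0ada0c
  sorted[10] = b0c$0ada0cb00acbc
  sorted[11] = bcb0c$0ada0cb00ac
  sorted[12] = c$0ada0cb00acbcb0
  sorted[13] = cb00acbcb0c$0ada0
  sorted[14] = cb0c$0ada0cb00acb
  sorted[15] = cbcb0c$0ada0cb00a
  sorted[16] = da0cb00acbcb0c$0a
sorted[12] = c$0ada0cb00acbcb0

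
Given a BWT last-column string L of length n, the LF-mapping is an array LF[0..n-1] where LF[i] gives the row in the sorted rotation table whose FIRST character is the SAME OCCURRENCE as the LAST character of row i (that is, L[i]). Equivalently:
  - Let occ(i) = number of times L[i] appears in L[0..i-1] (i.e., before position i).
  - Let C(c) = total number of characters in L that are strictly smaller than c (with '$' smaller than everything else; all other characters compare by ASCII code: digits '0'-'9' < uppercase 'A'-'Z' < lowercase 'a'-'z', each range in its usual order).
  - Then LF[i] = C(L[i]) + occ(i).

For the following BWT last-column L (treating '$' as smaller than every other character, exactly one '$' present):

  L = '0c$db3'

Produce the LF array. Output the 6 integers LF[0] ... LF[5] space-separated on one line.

Answer: 1 4 0 5 3 2

Derivation:
Char counts: '$':1, '0':1, '3':1, 'b':1, 'c':1, 'd':1
C (first-col start): C('$')=0, C('0')=1, C('3')=2, C('b')=3, C('c')=4, C('d')=5
L[0]='0': occ=0, LF[0]=C('0')+0=1+0=1
L[1]='c': occ=0, LF[1]=C('c')+0=4+0=4
L[2]='$': occ=0, LF[2]=C('$')+0=0+0=0
L[3]='d': occ=0, LF[3]=C('d')+0=5+0=5
L[4]='b': occ=0, LF[4]=C('b')+0=3+0=3
L[5]='3': occ=0, LF[5]=C('3')+0=2+0=2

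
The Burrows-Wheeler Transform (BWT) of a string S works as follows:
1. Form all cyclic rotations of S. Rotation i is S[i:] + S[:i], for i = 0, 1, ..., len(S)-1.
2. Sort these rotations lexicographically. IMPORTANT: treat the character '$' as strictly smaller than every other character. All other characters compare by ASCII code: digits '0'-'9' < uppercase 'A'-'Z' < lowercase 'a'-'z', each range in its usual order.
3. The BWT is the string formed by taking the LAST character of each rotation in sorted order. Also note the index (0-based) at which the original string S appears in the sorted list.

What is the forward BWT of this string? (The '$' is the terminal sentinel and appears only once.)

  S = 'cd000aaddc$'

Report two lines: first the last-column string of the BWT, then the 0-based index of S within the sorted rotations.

All 11 rotations (rotation i = S[i:]+S[:i]):
  rot[0] = cd000aaddc$
  rot[1] = d000aaddc$c
  rot[2] = 000aaddc$cd
  rot[3] = 00aaddc$cd0
  rot[4] = 0aaddc$cd00
  rot[5] = aaddc$cd000
  rot[6] = addc$cd000a
  rot[7] = ddc$cd000aa
  rot[8] = dc$cd000aad
  rot[9] = c$cd000aadd
  rot[10] = $cd000aaddc
Sorted (with $ < everything):
  sorted[0] = $cd000aaddc  (last char: 'c')
  sorted[1] = 000aaddc$cd  (last char: 'd')
  sorted[2] = 00aaddc$cd0  (last char: '0')
  sorted[3] = 0aaddc$cd00  (last char: '0')
  sorted[4] = aaddc$cd000  (last char: '0')
  sorted[5] = addc$cd000a  (last char: 'a')
  sorted[6] = c$cd000aadd  (last char: 'd')
  sorted[7] = cd000aaddc$  (last char: '$')
  sorted[8] = d000aaddc$c  (last char: 'c')
  sorted[9] = dc$cd000aad  (last char: 'd')
  sorted[10] = ddc$cd000aa  (last char: 'a')
Last column: cd000ad$cda
Original string S is at sorted index 7

Answer: cd000ad$cda
7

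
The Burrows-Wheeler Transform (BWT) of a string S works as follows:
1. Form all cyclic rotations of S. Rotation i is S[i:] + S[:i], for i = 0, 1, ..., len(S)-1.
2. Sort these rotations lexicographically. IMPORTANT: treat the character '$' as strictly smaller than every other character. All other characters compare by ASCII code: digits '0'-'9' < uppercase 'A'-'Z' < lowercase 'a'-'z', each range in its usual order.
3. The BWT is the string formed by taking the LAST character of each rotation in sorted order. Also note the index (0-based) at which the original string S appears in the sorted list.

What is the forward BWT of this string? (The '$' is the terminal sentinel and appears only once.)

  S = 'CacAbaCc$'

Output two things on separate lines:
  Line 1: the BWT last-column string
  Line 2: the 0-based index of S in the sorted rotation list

All 9 rotations (rotation i = S[i:]+S[:i]):
  rot[0] = CacAbaCc$
  rot[1] = acAbaCc$C
  rot[2] = cAbaCc$Ca
  rot[3] = AbaCc$Cac
  rot[4] = baCc$CacA
  rot[5] = aCc$CacAb
  rot[6] = Cc$CacAba
  rot[7] = c$CacAbaC
  rot[8] = $CacAbaCc
Sorted (with $ < everything):
  sorted[0] = $CacAbaCc  (last char: 'c')
  sorted[1] = AbaCc$Cac  (last char: 'c')
  sorted[2] = CacAbaCc$  (last char: '$')
  sorted[3] = Cc$CacAba  (last char: 'a')
  sorted[4] = aCc$CacAb  (last char: 'b')
  sorted[5] = acAbaCc$C  (last char: 'C')
  sorted[6] = baCc$CacA  (last char: 'A')
  sorted[7] = c$CacAbaC  (last char: 'C')
  sorted[8] = cAbaCc$Ca  (last char: 'a')
Last column: cc$abCACa
Original string S is at sorted index 2

Answer: cc$abCACa
2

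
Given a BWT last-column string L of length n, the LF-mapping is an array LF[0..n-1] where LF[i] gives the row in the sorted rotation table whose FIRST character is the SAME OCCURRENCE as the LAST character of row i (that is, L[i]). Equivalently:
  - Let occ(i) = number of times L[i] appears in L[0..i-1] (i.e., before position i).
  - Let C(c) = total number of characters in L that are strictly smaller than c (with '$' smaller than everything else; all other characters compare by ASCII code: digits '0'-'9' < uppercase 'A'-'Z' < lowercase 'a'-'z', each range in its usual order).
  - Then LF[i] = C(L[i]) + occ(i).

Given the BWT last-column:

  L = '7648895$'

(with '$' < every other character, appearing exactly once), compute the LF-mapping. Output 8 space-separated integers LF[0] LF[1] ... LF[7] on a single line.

Char counts: '$':1, '4':1, '5':1, '6':1, '7':1, '8':2, '9':1
C (first-col start): C('$')=0, C('4')=1, C('5')=2, C('6')=3, C('7')=4, C('8')=5, C('9')=7
L[0]='7': occ=0, LF[0]=C('7')+0=4+0=4
L[1]='6': occ=0, LF[1]=C('6')+0=3+0=3
L[2]='4': occ=0, LF[2]=C('4')+0=1+0=1
L[3]='8': occ=0, LF[3]=C('8')+0=5+0=5
L[4]='8': occ=1, LF[4]=C('8')+1=5+1=6
L[5]='9': occ=0, LF[5]=C('9')+0=7+0=7
L[6]='5': occ=0, LF[6]=C('5')+0=2+0=2
L[7]='$': occ=0, LF[7]=C('$')+0=0+0=0

Answer: 4 3 1 5 6 7 2 0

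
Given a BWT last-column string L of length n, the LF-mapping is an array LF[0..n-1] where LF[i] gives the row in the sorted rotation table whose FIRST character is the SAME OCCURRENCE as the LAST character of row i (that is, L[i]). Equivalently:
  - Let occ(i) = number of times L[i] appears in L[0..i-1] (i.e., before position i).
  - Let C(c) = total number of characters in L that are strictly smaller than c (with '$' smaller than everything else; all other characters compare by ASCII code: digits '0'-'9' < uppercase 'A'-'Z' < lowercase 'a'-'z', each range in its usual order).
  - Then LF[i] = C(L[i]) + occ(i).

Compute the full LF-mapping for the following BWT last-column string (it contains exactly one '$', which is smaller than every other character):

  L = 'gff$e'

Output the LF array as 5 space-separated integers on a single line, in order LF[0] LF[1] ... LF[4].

Answer: 4 2 3 0 1

Derivation:
Char counts: '$':1, 'e':1, 'f':2, 'g':1
C (first-col start): C('$')=0, C('e')=1, C('f')=2, C('g')=4
L[0]='g': occ=0, LF[0]=C('g')+0=4+0=4
L[1]='f': occ=0, LF[1]=C('f')+0=2+0=2
L[2]='f': occ=1, LF[2]=C('f')+1=2+1=3
L[3]='$': occ=0, LF[3]=C('$')+0=0+0=0
L[4]='e': occ=0, LF[4]=C('e')+0=1+0=1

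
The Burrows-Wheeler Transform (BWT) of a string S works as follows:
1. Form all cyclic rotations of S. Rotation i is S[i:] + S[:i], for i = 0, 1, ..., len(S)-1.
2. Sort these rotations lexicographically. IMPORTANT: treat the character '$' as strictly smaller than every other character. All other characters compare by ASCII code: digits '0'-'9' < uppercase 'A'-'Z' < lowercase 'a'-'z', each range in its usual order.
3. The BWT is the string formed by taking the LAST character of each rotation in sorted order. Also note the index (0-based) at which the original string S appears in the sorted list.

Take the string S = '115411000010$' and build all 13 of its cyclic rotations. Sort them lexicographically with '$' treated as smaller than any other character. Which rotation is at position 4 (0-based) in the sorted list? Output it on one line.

Answer: 0010$11541100

Derivation:
All 13 rotations (rotation i = S[i:]+S[:i]):
  rot[0] = 115411000010$
  rot[1] = 15411000010$1
  rot[2] = 5411000010$11
  rot[3] = 411000010$115
  rot[4] = 11000010$1154
  rot[5] = 1000010$11541
  rot[6] = 000010$115411
  rot[7] = 00010$1154110
  rot[8] = 0010$11541100
  rot[9] = 010$115411000
  rot[10] = 10$1154110000
  rot[11] = 0$11541100001
  rot[12] = $115411000010
Sorted (with $ < everything):
  sorted[0] = $115411000010
  sorted[1] = 0$11541100001
  sorted[2] = 000010$115411
  sorted[3] = 00010$1154110
  sorted[4] = 0010$11541100
  sorted[5] = 010$115411000
  sorted[6] = 10$1154110000
  sorted[7] = 1000010$11541
  sorted[8] = 11000010$1154
  sorted[9] = 115411000010$
  sorted[10] = 15411000010$1
  sorted[11] = 411000010$115
  sorted[12] = 5411000010$11
sorted[4] = 0010$11541100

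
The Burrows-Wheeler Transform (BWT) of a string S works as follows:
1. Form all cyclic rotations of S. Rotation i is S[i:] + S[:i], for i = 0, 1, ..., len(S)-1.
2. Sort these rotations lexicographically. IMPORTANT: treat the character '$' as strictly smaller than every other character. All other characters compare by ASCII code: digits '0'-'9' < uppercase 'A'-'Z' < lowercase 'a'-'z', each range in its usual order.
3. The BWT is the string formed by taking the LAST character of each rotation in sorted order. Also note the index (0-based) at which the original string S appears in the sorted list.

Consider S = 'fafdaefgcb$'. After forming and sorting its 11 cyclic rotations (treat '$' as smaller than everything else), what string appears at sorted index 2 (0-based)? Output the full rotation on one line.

Answer: afdaefgcb$f

Derivation:
All 11 rotations (rotation i = S[i:]+S[:i]):
  rot[0] = fafdaefgcb$
  rot[1] = afdaefgcb$f
  rot[2] = fdaefgcb$fa
  rot[3] = daefgcb$faf
  rot[4] = aefgcb$fafd
  rot[5] = efgcb$fafda
  rot[6] = fgcb$fafdae
  rot[7] = gcb$fafdaef
  rot[8] = cb$fafdaefg
  rot[9] = b$fafdaefgc
  rot[10] = $fafdaefgcb
Sorted (with $ < everything):
  sorted[0] = $fafdaefgcb
  sorted[1] = aefgcb$fafd
  sorted[2] = afdaefgcb$f
  sorted[3] = b$fafdaefgc
  sorted[4] = cb$fafdaefg
  sorted[5] = daefgcb$faf
  sorted[6] = efgcb$fafda
  sorted[7] = fafdaefgcb$
  sorted[8] = fdaefgcb$fa
  sorted[9] = fgcb$fafdae
  sorted[10] = gcb$fafdaef
sorted[2] = afdaefgcb$f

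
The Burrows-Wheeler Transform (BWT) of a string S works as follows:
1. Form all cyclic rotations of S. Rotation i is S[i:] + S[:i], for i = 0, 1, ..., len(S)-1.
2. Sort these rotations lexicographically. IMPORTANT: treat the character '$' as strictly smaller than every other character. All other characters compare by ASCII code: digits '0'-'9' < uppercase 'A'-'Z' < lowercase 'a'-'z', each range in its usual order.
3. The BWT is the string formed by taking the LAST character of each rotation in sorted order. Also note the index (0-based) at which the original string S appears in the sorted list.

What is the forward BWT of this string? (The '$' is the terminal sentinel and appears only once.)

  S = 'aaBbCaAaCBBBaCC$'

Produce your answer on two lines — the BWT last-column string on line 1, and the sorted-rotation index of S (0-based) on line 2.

All 16 rotations (rotation i = S[i:]+S[:i]):
  rot[0] = aaBbCaAaCBBBaCC$
  rot[1] = aBbCaAaCBBBaCC$a
  rot[2] = BbCaAaCBBBaCC$aa
  rot[3] = bCaAaCBBBaCC$aaB
  rot[4] = CaAaCBBBaCC$aaBb
  rot[5] = aAaCBBBaCC$aaBbC
  rot[6] = AaCBBBaCC$aaBbCa
  rot[7] = aCBBBaCC$aaBbCaA
  rot[8] = CBBBaCC$aaBbCaAa
  rot[9] = BBBaCC$aaBbCaAaC
  rot[10] = BBaCC$aaBbCaAaCB
  rot[11] = BaCC$aaBbCaAaCBB
  rot[12] = aCC$aaBbCaAaCBBB
  rot[13] = CC$aaBbCaAaCBBBa
  rot[14] = C$aaBbCaAaCBBBaC
  rot[15] = $aaBbCaAaCBBBaCC
Sorted (with $ < everything):
  sorted[0] = $aaBbCaAaCBBBaCC  (last char: 'C')
  sorted[1] = AaCBBBaCC$aaBbCa  (last char: 'a')
  sorted[2] = BBBaCC$aaBbCaAaC  (last char: 'C')
  sorted[3] = BBaCC$aaBbCaAaCB  (last char: 'B')
  sorted[4] = BaCC$aaBbCaAaCBB  (last char: 'B')
  sorted[5] = BbCaAaCBBBaCC$aa  (last char: 'a')
  sorted[6] = C$aaBbCaAaCBBBaC  (last char: 'C')
  sorted[7] = CBBBaCC$aaBbCaAa  (last char: 'a')
  sorted[8] = CC$aaBbCaAaCBBBa  (last char: 'a')
  sorted[9] = CaAaCBBBaCC$aaBb  (last char: 'b')
  sorted[10] = aAaCBBBaCC$aaBbC  (last char: 'C')
  sorted[11] = aBbCaAaCBBBaCC$a  (last char: 'a')
  sorted[12] = aCBBBaCC$aaBbCaA  (last char: 'A')
  sorted[13] = aCC$aaBbCaAaCBBB  (last char: 'B')
  sorted[14] = aaBbCaAaCBBBaCC$  (last char: '$')
  sorted[15] = bCaAaCBBBaCC$aaB  (last char: 'B')
Last column: CaCBBaCaabCaAB$B
Original string S is at sorted index 14

Answer: CaCBBaCaabCaAB$B
14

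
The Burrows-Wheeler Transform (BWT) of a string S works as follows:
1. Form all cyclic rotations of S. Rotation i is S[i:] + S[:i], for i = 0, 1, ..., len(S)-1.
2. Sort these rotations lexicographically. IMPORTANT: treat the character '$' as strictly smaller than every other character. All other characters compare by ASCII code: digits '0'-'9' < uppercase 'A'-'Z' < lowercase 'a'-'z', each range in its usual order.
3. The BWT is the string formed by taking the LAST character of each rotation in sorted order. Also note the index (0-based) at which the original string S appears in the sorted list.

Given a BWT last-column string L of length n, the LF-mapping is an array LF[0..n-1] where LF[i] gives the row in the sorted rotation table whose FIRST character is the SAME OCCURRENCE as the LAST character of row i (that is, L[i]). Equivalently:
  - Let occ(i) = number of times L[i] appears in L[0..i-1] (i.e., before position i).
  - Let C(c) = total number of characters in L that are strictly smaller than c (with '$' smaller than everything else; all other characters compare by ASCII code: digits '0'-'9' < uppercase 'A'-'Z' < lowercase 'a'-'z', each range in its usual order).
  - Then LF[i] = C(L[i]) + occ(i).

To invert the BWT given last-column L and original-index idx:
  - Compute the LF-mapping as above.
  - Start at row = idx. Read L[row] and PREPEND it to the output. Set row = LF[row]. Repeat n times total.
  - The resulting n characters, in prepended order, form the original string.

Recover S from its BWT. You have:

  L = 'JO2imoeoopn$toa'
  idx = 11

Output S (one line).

Answer: onomatopoeiO2J$

Derivation:
LF mapping: 2 3 1 6 7 9 5 10 11 13 8 0 14 12 4
Walk LF starting at row 11, prepending L[row]:
  step 1: row=11, L[11]='$', prepend. Next row=LF[11]=0
  step 2: row=0, L[0]='J', prepend. Next row=LF[0]=2
  step 3: row=2, L[2]='2', prepend. Next row=LF[2]=1
  step 4: row=1, L[1]='O', prepend. Next row=LF[1]=3
  step 5: row=3, L[3]='i', prepend. Next row=LF[3]=6
  step 6: row=6, L[6]='e', prepend. Next row=LF[6]=5
  step 7: row=5, L[5]='o', prepend. Next row=LF[5]=9
  step 8: row=9, L[9]='p', prepend. Next row=LF[9]=13
  step 9: row=13, L[13]='o', prepend. Next row=LF[13]=12
  step 10: row=12, L[12]='t', prepend. Next row=LF[12]=14
  step 11: row=14, L[14]='a', prepend. Next row=LF[14]=4
  step 12: row=4, L[4]='m', prepend. Next row=LF[4]=7
  step 13: row=7, L[7]='o', prepend. Next row=LF[7]=10
  step 14: row=10, L[10]='n', prepend. Next row=LF[10]=8
  step 15: row=8, L[8]='o', prepend. Next row=LF[8]=11
Reversed output: onomatopoeiO2J$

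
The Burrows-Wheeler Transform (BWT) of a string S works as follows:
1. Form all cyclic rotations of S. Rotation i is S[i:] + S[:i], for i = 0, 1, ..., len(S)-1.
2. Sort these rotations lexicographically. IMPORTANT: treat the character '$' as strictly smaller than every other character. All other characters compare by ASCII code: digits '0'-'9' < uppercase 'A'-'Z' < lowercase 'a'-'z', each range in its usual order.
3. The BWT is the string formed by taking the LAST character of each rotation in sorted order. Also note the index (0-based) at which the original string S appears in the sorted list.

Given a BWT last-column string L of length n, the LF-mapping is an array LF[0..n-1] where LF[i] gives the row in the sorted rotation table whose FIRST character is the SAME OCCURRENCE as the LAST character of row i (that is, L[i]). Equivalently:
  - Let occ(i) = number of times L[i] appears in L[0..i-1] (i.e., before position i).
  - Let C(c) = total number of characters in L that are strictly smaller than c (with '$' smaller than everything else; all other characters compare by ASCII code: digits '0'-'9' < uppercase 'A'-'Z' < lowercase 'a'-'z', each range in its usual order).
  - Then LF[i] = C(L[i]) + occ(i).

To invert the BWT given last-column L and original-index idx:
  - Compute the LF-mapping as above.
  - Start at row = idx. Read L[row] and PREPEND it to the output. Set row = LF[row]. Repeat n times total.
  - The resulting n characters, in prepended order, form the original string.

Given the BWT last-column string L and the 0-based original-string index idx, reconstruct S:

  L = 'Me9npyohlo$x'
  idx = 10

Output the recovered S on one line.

LF mapping: 2 3 1 6 9 11 7 4 5 8 0 10
Walk LF starting at row 10, prepending L[row]:
  step 1: row=10, L[10]='$', prepend. Next row=LF[10]=0
  step 2: row=0, L[0]='M', prepend. Next row=LF[0]=2
  step 3: row=2, L[2]='9', prepend. Next row=LF[2]=1
  step 4: row=1, L[1]='e', prepend. Next row=LF[1]=3
  step 5: row=3, L[3]='n', prepend. Next row=LF[3]=6
  step 6: row=6, L[6]='o', prepend. Next row=LF[6]=7
  step 7: row=7, L[7]='h', prepend. Next row=LF[7]=4
  step 8: row=4, L[4]='p', prepend. Next row=LF[4]=9
  step 9: row=9, L[9]='o', prepend. Next row=LF[9]=8
  step 10: row=8, L[8]='l', prepend. Next row=LF[8]=5
  step 11: row=5, L[5]='y', prepend. Next row=LF[5]=11
  step 12: row=11, L[11]='x', prepend. Next row=LF[11]=10
Reversed output: xylophone9M$

Answer: xylophone9M$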